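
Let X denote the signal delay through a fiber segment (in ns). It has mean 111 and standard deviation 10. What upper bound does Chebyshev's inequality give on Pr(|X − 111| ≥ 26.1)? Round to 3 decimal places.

0.147

Chebyshev: Pr(|X − μ| ≥ t) ≤ Var(X)/t².
Var(X) = σ² = 10² = 100.
Bound = 100 / 681.21 = 0.1468.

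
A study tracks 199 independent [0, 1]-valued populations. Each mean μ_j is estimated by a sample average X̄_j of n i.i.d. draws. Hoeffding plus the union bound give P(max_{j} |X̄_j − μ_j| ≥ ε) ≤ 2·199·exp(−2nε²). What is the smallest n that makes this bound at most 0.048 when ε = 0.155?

Need 2·199·exp(−2nε²) ≤ 0.048, i.e. exp(−2nε²) ≤ 0.048/398.
So 2nε² ≥ ln(398/0.048) = 9.023006.
Hence n ≥ 9.023006/(2·0.155²) = 187.784.
The smallest integer n is 188.

188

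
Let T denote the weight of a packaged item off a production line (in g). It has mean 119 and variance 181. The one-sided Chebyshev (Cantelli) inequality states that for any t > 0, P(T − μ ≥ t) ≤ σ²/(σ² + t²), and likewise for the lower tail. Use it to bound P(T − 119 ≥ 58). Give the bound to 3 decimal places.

Here σ² = 181 and t = 58, so σ² + t² = 3545.
Cantelli's bound: 181/3545 = 0.0511.

0.051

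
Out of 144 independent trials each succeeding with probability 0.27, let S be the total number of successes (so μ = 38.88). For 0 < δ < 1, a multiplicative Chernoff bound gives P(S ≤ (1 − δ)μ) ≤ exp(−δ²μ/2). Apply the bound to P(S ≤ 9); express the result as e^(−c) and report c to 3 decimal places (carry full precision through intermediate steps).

11.482

Write 9 = (1 − δ)μ, so δ = 1 − 9/38.88 = 0.7685185…
Then the exponent is δ²μ/2 = (μ − 9)²/(2μ) = 11.481667.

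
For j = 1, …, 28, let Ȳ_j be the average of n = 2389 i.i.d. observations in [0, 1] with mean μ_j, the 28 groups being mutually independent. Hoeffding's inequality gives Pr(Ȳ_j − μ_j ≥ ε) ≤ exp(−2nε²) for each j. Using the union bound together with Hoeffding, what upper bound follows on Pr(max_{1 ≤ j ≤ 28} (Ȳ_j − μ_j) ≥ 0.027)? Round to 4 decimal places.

0.8599

Per-experiment Hoeffding bound: exp(−2·2389·0.027²) = exp(−3.48316) = 0.03071.
Union bound over 28 events: 28·0.03071 = 0.85988.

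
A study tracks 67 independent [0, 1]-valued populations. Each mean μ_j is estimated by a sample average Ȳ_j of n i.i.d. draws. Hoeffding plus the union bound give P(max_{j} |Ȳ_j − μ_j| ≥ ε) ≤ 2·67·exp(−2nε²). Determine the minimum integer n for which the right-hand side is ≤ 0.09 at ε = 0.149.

165

Need 2·67·exp(−2nε²) ≤ 0.09, i.e. exp(−2nε²) ≤ 0.09/134.
So 2nε² ≥ ln(134/0.09) = 7.305785.
Hence n ≥ 7.305785/(2·0.149²) = 164.537.
The smallest integer n is 165.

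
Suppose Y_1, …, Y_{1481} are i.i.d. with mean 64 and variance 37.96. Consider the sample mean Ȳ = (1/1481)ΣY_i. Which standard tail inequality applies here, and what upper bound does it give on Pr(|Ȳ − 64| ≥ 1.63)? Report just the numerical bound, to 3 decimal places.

0.010

With mean and variance of each term known, Chebyshev's inequality bounds the deviation of the sum (or sample mean).
Var(Ȳ) = Var(Y_i)/n = 37.96/1481 = 0.025631.
Chebyshev: Pr(|Ȳ − 64| ≥ 1.63) ≤ Var(Ȳ)/(1.63)² = 37.96/(1481·1.63²) = 0.0096.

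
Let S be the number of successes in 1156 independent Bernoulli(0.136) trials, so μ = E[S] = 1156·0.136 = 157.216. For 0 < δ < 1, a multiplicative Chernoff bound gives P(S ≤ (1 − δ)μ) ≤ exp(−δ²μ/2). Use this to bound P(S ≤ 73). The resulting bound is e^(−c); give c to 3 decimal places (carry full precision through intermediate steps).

22.556

Write 73 = (1 − δ)μ, so δ = 1 − 73/157.216 = 0.5356707…
Then the exponent is δ²μ/2 = (μ − 73)²/(2μ) = 22.556021.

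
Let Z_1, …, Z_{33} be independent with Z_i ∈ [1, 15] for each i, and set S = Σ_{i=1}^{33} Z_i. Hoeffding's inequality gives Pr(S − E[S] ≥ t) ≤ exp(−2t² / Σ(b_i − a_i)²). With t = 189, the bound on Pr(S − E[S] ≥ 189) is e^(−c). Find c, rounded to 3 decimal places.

Σ(b_i − a_i)² = 33·(14)² = 6468.
c = 2t²/6468 = 2·189²/6468 = 11.0455.

11.045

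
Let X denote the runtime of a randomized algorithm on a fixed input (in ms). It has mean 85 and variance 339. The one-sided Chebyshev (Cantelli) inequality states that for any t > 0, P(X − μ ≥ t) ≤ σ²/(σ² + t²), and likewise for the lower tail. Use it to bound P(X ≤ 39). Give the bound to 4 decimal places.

Here σ² = 339 and t = 46, so σ² + t² = 2455.
Cantelli's bound: 339/2455 = 0.1381.

0.1381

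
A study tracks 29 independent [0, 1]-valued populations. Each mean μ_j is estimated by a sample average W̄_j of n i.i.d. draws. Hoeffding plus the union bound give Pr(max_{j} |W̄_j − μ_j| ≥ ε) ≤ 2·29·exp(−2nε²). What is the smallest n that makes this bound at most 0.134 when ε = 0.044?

Need 2·29·exp(−2nε²) ≤ 0.134, i.e. exp(−2nε²) ≤ 0.134/58.
So 2nε² ≥ ln(58/0.134) = 6.070358.
Hence n ≥ 6.070358/(2·0.044²) = 1567.758.
The smallest integer n is 1568.

1568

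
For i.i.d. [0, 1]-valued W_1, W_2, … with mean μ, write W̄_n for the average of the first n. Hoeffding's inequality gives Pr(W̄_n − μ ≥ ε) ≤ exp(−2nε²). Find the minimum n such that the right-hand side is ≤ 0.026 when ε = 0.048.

Require exp(−2nε²) ≤ 0.026, i.e. 2nε² ≥ ln(1/0.026) = 3.649659.
So n ≥ 3.649659 / (2·0.048²) = 792.027.
The smallest integer n is 793.

793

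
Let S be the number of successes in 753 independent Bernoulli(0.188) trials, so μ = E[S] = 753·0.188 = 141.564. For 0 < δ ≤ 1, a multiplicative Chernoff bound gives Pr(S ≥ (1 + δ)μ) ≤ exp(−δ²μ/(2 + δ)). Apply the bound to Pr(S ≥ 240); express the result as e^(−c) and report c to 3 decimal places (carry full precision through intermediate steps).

25.395

Write 240 = (1 + δ)μ, so δ = 240/141.564 − 1 = 0.6953463…
Then the exponent is δ²μ/(2 + δ) = (240 − μ)² / (μ·(2 + δ)) = 25.394550.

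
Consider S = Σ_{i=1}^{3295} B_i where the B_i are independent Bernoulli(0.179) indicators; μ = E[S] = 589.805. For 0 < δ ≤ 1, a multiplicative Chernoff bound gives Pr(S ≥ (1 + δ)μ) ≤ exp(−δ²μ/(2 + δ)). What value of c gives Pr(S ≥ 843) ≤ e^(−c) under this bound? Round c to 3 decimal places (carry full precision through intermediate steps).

Write 843 = (1 + δ)μ, so δ = 843/589.805 − 1 = 0.429286…
Then the exponent is δ²μ/(2 + δ) = (843 − μ)² / (μ·(2 + δ)) = 44.742800.

44.743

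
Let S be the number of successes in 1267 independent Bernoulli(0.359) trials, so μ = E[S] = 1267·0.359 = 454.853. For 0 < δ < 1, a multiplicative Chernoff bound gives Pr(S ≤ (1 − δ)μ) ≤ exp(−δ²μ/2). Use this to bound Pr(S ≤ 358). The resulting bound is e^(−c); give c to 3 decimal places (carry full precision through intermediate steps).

10.312

Write 358 = (1 − δ)μ, so δ = 1 − 358/454.853 = 0.2129325…
Then the exponent is δ²μ/2 = (μ − 358)²/(2μ) = 10.311577.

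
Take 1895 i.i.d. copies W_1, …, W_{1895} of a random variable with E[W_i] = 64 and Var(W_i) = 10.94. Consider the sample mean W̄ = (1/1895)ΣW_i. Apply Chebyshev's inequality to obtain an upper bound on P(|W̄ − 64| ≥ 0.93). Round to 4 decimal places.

Var(W̄) = Var(W_i)/n = 10.94/1895 = 0.0057731.
Chebyshev: P(|W̄ − 64| ≥ 0.93) ≤ Var(W̄)/(0.93)² = 10.94/(1895·0.93²) = 0.0067.

0.0067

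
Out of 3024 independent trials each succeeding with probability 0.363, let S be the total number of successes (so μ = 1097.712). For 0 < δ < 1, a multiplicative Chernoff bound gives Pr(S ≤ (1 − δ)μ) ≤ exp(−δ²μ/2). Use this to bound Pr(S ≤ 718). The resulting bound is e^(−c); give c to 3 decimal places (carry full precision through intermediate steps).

65.674

Write 718 = (1 − δ)μ, so δ = 1 − 718/1097.712 = 0.3459122…
Then the exponent is δ²μ/2 = (μ − 718)²/(2μ) = 65.673511.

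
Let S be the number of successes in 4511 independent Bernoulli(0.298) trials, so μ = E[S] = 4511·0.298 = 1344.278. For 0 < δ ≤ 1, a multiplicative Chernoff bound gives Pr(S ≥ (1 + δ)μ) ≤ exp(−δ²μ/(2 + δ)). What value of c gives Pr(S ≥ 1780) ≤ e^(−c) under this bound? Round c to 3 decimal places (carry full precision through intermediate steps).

60.767

Write 1780 = (1 + δ)μ, so δ = 1780/1344.278 − 1 = 0.3241309…
Then the exponent is δ²μ/(2 + δ) = (1780 − μ)² / (μ·(2 + δ)) = 60.767211.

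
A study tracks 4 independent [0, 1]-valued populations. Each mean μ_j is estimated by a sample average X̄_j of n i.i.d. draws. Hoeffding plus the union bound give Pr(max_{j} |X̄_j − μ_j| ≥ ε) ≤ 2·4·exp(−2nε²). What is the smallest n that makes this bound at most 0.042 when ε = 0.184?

Need 2·4·exp(−2nε²) ≤ 0.042, i.e. exp(−2nε²) ≤ 0.042/8.
So 2nε² ≥ ln(8/0.042) = 5.249527.
Hence n ≥ 5.249527/(2·0.184²) = 77.527.
The smallest integer n is 78.

78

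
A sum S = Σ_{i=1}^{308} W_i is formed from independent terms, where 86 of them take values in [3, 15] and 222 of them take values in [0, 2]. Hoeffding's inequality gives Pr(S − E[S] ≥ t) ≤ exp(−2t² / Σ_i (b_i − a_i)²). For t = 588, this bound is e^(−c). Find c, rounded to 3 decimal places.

52.101

Σ(b_i − a_i)² = 86·12² + 222·2² = 13272.
c = 2t² / 13272 = 2·588² / 13272 = 52.1013.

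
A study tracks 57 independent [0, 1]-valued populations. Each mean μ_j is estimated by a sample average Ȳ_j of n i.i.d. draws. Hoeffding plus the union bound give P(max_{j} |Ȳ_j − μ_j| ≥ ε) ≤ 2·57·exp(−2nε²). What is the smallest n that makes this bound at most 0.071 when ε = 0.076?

639

Need 2·57·exp(−2nε²) ≤ 0.071, i.e. exp(−2nε²) ≤ 0.071/114.
So 2nε² ≥ ln(114/0.071) = 7.381274.
Hence n ≥ 7.381274/(2·0.076²) = 638.961.
The smallest integer n is 639.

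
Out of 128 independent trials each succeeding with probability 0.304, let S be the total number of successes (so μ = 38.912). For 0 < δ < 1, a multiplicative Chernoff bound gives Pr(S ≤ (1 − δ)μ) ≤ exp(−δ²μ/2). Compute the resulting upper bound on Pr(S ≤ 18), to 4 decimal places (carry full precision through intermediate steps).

0.0036

Write 18 = (1 − δ)μ, so δ = 1 − 18/38.912 = 0.5374178…
Then the exponent is δ²μ/2 = (μ − 18)²/(2μ) = 5.619240.
Bound = exp(−5.619240) = 0.00363.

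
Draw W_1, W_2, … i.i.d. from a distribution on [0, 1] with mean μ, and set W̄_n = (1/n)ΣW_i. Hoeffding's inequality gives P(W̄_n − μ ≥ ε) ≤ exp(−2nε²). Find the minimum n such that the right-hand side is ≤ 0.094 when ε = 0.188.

34

Require exp(−2nε²) ≤ 0.094, i.e. 2nε² ≥ ln(1/0.094) = 2.364460.
So n ≥ 2.364460 / (2·0.188²) = 33.449.
The smallest integer n is 34.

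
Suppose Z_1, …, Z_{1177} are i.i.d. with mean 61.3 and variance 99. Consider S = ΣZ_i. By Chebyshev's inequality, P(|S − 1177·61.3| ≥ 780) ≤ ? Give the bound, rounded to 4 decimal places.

0.1915

Var(S) = n·Var(Z_i) = 1177·99 = 116523.
Chebyshev: P(|S − 1177·61.3| ≥ 780) ≤ Var(S)/780² = 116523/608400 = 0.1915.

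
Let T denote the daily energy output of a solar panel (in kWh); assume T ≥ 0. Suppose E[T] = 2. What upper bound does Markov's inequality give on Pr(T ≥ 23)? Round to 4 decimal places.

0.0870

Markov's inequality: for a non-negative random variable, Pr(T ≥ a) ≤ E[T]/a.
Here E[T] = 2 and a = 23, so the bound is 2/23 = 0.0870.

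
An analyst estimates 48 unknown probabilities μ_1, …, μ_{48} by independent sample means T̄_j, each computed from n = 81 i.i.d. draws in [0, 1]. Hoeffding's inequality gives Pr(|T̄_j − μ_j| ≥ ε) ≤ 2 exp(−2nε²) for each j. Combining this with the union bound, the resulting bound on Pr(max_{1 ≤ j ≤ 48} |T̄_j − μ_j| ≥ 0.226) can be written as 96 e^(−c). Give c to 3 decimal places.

8.274

Union bound over the 48 events: Pr(max_{1 ≤ j ≤ 48} |T̄_j − μ_j| ≥ 0.226) ≤ 48·2·exp(−2nε²) = 96 exp(−2·81·0.226²).
So c = 2·81·0.226² = 8.2743.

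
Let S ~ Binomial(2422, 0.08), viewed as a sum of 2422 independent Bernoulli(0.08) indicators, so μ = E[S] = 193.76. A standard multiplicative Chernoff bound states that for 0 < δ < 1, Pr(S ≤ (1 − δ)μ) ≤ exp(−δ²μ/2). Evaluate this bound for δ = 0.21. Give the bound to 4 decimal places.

Exponent = δ²μ/2 = 0.21²·193.76/2 = 4.2724.
Bound = exp(−4.2724) = 0.01395.

0.0139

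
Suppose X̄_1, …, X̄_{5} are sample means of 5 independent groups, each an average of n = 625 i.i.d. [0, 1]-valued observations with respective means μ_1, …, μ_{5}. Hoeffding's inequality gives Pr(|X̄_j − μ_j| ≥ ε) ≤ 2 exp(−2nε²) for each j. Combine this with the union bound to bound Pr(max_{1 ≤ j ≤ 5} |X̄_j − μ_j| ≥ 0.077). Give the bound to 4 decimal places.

Per-experiment Hoeffding bound: 2·exp(−2·625·0.077²) = 2·exp(−7.41125) = 0.0012088.
Union bound over 5 events: 5·0.0012088 = 0.00604.

0.0060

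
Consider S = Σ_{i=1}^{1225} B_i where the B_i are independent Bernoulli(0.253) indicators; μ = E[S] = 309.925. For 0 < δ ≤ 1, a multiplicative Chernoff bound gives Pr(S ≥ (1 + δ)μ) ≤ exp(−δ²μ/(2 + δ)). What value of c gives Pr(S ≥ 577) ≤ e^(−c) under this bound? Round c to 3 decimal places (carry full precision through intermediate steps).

Write 577 = (1 + δ)μ, so δ = 577/309.925 − 1 = 0.8617407…
Then the exponent is δ²μ/(2 + δ) = (577 − μ)² / (μ·(2 + δ)) = 80.422872.

80.423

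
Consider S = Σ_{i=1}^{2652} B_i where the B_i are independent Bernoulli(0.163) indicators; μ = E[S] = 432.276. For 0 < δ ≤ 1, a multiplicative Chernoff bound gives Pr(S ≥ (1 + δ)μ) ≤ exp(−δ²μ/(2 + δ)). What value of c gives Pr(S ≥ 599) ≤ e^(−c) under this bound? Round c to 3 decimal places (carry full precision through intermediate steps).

26.954

Write 599 = (1 + δ)μ, so δ = 599/432.276 − 1 = 0.3856888…
Then the exponent is δ²μ/(2 + δ) = (599 − μ)² / (μ·(2 + δ)) = 26.953883.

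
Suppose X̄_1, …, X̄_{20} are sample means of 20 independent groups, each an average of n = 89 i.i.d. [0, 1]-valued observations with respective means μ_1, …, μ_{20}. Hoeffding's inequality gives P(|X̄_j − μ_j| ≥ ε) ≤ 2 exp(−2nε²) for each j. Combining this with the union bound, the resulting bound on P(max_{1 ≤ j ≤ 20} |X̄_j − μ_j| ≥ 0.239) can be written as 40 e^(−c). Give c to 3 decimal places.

10.168

Union bound over the 20 events: P(max_{1 ≤ j ≤ 20} |X̄_j − μ_j| ≥ 0.239) ≤ 20·2·exp(−2nε²) = 40 exp(−2·89·0.239²).
So c = 2·89·0.239² = 10.1675.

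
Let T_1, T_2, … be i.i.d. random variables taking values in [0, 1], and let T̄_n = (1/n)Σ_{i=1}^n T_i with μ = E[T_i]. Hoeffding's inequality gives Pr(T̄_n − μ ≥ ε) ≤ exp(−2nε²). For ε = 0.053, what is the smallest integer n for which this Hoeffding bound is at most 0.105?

Require exp(−2nε²) ≤ 0.105, i.e. 2nε² ≥ ln(1/0.105) = 2.253795.
So n ≥ 2.253795 / (2·0.053²) = 401.174.
The smallest integer n is 402.

402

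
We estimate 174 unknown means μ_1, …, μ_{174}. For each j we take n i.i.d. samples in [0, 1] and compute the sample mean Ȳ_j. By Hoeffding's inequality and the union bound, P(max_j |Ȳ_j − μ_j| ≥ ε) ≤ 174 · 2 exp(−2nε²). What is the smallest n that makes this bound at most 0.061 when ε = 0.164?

Need 2·174·exp(−2nε²) ≤ 0.061, i.e. exp(−2nε²) ≤ 0.061/348.
So 2nε² ≥ ln(348/0.061) = 8.649084.
Hence n ≥ 8.649084/(2·0.164²) = 160.788.
The smallest integer n is 161.

161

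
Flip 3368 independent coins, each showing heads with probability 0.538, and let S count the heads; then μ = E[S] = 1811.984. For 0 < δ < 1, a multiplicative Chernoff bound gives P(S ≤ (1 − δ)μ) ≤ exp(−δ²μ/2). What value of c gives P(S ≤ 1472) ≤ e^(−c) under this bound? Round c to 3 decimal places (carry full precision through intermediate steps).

31.896

Write 1472 = (1 − δ)μ, so δ = 1 − 1472/1811.984 = 0.1876308…
Then the exponent is δ²μ/2 = (μ − 1472)²/(2μ) = 31.895734.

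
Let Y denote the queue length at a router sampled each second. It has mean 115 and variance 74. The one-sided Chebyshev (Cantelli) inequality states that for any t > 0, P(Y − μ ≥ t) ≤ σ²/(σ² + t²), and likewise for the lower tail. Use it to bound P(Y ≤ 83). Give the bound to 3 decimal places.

Here σ² = 74 and t = 32, so σ² + t² = 1098.
Cantelli's bound: 74/1098 = 0.0674.

0.067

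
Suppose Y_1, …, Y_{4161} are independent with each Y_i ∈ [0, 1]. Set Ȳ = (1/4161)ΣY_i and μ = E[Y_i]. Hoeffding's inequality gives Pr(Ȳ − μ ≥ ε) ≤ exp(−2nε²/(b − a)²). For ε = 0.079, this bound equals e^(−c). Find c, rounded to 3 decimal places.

51.938

c = 2nε²/(b − a)² = 2·4161·0.079² / 1² = 51.9376.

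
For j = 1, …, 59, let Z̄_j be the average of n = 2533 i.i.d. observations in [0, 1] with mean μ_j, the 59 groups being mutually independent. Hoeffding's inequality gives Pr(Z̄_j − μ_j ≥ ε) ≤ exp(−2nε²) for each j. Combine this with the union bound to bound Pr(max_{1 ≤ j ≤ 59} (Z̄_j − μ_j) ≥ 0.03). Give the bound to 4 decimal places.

0.6176

Per-experiment Hoeffding bound: exp(−2·2533·0.03²) = exp(−4.55940) = 0.010468.
Union bound over 59 events: 59·0.010468 = 0.61763.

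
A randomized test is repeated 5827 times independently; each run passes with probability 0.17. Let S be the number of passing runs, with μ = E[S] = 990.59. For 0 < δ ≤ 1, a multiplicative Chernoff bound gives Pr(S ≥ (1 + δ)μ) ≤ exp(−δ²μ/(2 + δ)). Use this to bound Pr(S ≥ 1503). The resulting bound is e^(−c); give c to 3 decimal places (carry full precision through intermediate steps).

Write 1503 = (1 + δ)μ, so δ = 1503/990.59 − 1 = 0.5172776…
Then the exponent is δ²μ/(2 + δ) = (1503 − μ)² / (μ·(2 + δ)) = 105.295581.

105.296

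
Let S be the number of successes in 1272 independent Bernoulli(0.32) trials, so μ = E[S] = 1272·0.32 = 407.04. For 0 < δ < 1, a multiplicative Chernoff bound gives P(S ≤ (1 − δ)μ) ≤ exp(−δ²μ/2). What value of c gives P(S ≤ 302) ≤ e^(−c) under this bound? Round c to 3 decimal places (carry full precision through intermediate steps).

Write 302 = (1 − δ)μ, so δ = 1 − 302/407.04 = 0.2580582…
Then the exponent is δ²μ/2 = (μ − 302)²/(2μ) = 13.553215.

13.553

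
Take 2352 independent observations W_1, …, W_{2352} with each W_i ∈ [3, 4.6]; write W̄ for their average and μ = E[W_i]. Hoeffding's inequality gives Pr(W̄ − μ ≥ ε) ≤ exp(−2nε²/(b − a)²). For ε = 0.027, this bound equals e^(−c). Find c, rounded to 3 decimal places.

1.340

c = 2nε²/(b − a)² = 2·2352·0.027² / 1.6² = 1.3395.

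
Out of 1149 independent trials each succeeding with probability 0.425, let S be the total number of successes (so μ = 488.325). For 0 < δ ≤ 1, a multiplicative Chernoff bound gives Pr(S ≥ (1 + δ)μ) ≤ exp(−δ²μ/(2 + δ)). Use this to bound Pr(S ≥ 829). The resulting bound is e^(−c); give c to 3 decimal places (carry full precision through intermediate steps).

88.102

Write 829 = (1 + δ)μ, so δ = 829/488.325 − 1 = 0.6976399…
Then the exponent is δ²μ/(2 + δ) = (829 − μ)² / (μ·(2 + δ)) = 88.102371.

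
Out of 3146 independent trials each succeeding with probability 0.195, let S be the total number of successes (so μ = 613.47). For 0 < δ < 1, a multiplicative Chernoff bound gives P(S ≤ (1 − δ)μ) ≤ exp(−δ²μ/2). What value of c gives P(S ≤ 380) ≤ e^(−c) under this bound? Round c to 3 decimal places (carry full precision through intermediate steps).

44.426

Write 380 = (1 − δ)μ, so δ = 1 − 380/613.47 = 0.3805728…
Then the exponent is δ²μ/2 = (μ − 380)²/(2μ) = 44.426167.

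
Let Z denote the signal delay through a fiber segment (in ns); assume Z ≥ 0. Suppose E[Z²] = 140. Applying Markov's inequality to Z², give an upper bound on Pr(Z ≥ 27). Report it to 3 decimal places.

0.192

Since Z ≥ 0, the event {Z ≥ 27} is the same as {Z² ≥ 729}.
Markov's inequality applied to Z² gives Pr(Z² ≥ 729) ≤ E[Z²]/729 = 140/729 = 0.1920.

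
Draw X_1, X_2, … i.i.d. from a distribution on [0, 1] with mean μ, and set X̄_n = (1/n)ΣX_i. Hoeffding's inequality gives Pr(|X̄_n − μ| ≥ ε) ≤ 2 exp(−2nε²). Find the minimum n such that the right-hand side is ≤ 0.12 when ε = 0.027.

Require 2·exp(−2nε²) ≤ 0.12, i.e. 2nε² ≥ ln(2/0.12) = 2.813411.
So n ≥ 2.813411 / (2·0.027²) = 1929.637.
The smallest integer n is 1930.

1930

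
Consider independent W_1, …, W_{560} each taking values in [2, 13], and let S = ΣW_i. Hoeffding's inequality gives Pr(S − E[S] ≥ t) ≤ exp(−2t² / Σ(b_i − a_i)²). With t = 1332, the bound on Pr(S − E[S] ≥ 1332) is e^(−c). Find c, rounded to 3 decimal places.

52.368

Σ(b_i − a_i)² = 560·(11)² = 67760.
c = 2t²/67760 = 2·1332²/67760 = 52.3679.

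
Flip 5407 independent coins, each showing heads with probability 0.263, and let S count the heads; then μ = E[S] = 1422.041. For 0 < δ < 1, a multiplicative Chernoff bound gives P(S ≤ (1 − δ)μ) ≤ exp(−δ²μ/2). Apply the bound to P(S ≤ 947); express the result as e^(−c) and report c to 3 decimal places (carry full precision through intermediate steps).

Write 947 = (1 − δ)μ, so δ = 1 − 947/1422.041 = 0.3340558…
Then the exponent is δ²μ/2 = (μ − 947)²/(2μ) = 79.345093.

79.345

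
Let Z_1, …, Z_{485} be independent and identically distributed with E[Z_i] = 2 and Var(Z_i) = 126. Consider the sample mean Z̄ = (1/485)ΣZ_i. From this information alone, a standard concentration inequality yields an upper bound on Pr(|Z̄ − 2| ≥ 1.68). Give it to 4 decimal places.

With mean and variance of each term known, Chebyshev's inequality bounds the deviation of the sum (or sample mean).
Var(Z̄) = Var(Z_i)/n = 126/485 = 0.25979.
Chebyshev: Pr(|Z̄ − 2| ≥ 1.68) ≤ Var(Z̄)/(1.68)² = 126/(485·1.68²) = 0.0920.

0.0920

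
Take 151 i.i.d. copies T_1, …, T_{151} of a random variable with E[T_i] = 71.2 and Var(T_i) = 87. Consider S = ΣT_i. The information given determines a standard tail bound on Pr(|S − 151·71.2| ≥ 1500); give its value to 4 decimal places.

0.0058

With mean and variance of each term known, Chebyshev's inequality bounds the deviation of the sum (or sample mean).
Var(S) = n·Var(T_i) = 151·87 = 13137.
Chebyshev: Pr(|S − 151·71.2| ≥ 1500) ≤ Var(S)/1500² = 13137/2250000 = 0.0058.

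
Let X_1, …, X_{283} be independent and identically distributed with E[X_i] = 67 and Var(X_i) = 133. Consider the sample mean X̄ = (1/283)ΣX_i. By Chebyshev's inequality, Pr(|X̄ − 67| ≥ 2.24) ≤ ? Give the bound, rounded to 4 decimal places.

Var(X̄) = Var(X_i)/n = 133/283 = 0.46996.
Chebyshev: Pr(|X̄ − 67| ≥ 2.24) ≤ Var(X̄)/(2.24)² = 133/(283·2.24²) = 0.0937.

0.0937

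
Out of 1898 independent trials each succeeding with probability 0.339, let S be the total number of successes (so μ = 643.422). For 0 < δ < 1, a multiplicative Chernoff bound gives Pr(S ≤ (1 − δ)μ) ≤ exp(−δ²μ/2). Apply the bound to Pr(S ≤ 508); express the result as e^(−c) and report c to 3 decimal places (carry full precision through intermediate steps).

14.251

Write 508 = (1 − δ)μ, so δ = 1 − 508/643.422 = 0.2104715…
Then the exponent is δ²μ/2 = (μ − 508)²/(2μ) = 14.251236.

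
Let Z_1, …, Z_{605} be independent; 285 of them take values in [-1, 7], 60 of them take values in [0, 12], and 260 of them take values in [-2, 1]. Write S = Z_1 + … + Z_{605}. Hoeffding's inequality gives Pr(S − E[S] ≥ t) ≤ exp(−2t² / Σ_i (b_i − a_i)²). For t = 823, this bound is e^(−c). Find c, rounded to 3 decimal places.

Σ(b_i − a_i)² = 285·8² + 60·12² + 260·3² = 29220.
c = 2t² / 29220 = 2·823² / 29220 = 46.3606.

46.361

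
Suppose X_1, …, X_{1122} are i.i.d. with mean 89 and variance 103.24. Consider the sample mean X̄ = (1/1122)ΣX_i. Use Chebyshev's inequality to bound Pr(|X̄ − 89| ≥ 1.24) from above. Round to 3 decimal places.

0.060

Var(X̄) = Var(X_i)/n = 103.24/1122 = 0.092014.
Chebyshev: Pr(|X̄ − 89| ≥ 1.24) ≤ Var(X̄)/(1.24)² = 103.24/(1122·1.24²) = 0.0598.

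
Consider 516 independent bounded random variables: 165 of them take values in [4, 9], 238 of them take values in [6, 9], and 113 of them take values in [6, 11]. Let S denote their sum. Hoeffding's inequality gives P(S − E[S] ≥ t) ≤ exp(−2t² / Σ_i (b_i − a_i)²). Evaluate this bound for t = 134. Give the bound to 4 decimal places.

Σ(b_i − a_i)² = 165·5² + 238·3² + 113·5² = 9092.
Exponent = 2·134² / 9092 = 3.94985.
Bound = exp(−3.94985) = 0.01926.

0.0193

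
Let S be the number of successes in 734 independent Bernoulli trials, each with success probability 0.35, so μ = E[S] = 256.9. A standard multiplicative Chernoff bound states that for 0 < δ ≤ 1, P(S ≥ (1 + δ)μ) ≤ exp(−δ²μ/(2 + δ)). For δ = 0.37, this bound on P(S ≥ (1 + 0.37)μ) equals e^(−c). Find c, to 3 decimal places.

14.839

c = δ²μ/(2 + δ) = 0.37²·256.9/(2 + 0.37) = 14.8395.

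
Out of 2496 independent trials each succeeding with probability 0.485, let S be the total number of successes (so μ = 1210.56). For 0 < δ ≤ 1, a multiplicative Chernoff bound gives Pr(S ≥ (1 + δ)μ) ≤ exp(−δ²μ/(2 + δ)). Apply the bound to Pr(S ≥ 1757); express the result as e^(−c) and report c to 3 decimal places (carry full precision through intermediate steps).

Write 1757 = (1 + δ)μ, so δ = 1757/1210.56 − 1 = 0.4513944…
Then the exponent is δ²μ/(2 + δ) = (1757 − μ)² / (μ·(2 + δ)) = 100.620265.

100.620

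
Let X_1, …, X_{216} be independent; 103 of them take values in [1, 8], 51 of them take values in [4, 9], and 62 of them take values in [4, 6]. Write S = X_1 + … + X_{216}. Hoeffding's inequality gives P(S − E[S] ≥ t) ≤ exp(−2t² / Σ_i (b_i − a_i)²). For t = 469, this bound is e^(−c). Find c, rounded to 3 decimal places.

Σ(b_i − a_i)² = 103·7² + 51·5² + 62·2² = 6570.
c = 2t² / 6570 = 2·469² / 6570 = 66.9592.

66.959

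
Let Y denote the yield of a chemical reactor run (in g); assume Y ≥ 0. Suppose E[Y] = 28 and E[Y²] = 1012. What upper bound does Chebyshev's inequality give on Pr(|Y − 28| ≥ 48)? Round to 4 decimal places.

Var(Y) = E[Y²] − (E[Y])² = 1012 − 784 = 228.
Chebyshev's inequality: Pr(|Y − μ| ≥ t) ≤ Var(Y)/t² = 228/2304 = 0.0990.

0.0990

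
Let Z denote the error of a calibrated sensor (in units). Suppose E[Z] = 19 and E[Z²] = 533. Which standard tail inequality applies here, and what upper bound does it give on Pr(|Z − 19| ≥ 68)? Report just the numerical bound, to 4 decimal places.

0.0372

The first two moments determine the variance, so Chebyshev's inequality is the sharpest standard bound available.
Var(Z) = E[Z²] − (E[Z])² = 533 − 361 = 172.
Chebyshev's inequality: Pr(|Z − μ| ≥ t) ≤ Var(Z)/t² = 172/4624 = 0.0372.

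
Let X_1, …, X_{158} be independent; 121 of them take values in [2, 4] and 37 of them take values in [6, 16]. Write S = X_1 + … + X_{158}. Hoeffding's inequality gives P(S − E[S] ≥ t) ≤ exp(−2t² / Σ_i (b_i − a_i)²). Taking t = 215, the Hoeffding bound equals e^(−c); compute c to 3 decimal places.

22.096

Σ(b_i − a_i)² = 121·2² + 37·10² = 4184.
c = 2t² / 4184 = 2·215² / 4184 = 22.0961.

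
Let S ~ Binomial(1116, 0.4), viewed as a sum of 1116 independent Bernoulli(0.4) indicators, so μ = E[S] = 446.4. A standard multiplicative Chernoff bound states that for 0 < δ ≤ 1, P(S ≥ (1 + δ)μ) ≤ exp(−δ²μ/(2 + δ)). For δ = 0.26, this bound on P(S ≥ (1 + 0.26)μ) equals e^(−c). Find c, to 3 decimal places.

c = δ²μ/(2 + δ) = 0.26²·446.4/(2 + 0.26) = 13.3525.

13.352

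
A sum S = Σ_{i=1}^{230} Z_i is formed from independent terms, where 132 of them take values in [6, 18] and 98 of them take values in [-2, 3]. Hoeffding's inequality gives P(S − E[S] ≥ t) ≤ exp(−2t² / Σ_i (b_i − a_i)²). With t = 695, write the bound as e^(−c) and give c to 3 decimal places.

45.021

Σ(b_i − a_i)² = 132·12² + 98·5² = 21458.
c = 2t² / 21458 = 2·695² / 21458 = 45.0205.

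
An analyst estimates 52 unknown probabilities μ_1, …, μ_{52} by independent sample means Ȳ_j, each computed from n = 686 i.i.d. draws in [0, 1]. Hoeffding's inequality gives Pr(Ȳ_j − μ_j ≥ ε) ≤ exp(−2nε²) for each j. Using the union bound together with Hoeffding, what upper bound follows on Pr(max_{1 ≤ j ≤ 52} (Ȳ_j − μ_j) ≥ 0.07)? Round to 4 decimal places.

0.0626

Per-experiment Hoeffding bound: exp(−2·686·0.07²) = exp(−6.72280) = 0.0012032.
Union bound over 52 events: 52·0.0012032 = 0.06256.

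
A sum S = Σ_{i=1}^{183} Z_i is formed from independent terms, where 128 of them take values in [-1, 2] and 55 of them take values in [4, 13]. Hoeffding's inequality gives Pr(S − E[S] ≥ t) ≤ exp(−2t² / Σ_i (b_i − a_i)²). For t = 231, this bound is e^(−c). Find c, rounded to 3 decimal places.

19.034

Σ(b_i − a_i)² = 128·3² + 55·9² = 5607.
c = 2t² / 5607 = 2·231² / 5607 = 19.0337.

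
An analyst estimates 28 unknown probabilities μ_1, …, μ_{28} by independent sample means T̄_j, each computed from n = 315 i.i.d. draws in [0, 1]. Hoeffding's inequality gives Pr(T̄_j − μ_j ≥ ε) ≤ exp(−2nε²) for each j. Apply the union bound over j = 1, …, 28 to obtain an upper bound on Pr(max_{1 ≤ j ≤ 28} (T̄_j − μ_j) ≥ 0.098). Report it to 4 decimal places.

0.0660

Per-experiment Hoeffding bound: exp(−2·315·0.098²) = exp(−6.05052) = 0.0023566.
Union bound over 28 events: 28·0.0023566 = 0.06599.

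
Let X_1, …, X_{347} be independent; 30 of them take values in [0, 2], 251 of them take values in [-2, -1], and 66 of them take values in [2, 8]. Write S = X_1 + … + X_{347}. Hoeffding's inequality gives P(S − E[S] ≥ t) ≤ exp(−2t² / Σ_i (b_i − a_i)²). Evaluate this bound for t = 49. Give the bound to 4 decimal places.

Σ(b_i − a_i)² = 30·2² + 251·1² + 66·6² = 2747.
Exponent = 2·49² / 2747 = 1.74809.
Bound = exp(−1.74809) = 0.17411.

0.1741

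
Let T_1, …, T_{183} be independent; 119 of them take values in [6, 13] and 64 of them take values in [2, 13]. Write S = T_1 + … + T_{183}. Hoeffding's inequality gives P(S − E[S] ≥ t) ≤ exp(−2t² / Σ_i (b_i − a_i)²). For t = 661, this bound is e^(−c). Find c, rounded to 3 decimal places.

64.371

Σ(b_i − a_i)² = 119·7² + 64·11² = 13575.
c = 2t² / 13575 = 2·661² / 13575 = 64.3714.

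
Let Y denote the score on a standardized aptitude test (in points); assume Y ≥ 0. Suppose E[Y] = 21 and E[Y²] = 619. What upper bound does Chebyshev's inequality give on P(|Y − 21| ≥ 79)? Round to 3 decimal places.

0.029

Var(Y) = E[Y²] − (E[Y])² = 619 − 441 = 178.
Chebyshev's inequality: P(|Y − μ| ≥ t) ≤ Var(Y)/t² = 178/6241 = 0.0285.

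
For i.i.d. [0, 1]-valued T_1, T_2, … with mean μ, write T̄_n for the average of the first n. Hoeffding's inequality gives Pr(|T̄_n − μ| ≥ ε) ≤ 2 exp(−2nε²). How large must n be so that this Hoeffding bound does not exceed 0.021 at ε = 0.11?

Require 2·exp(−2nε²) ≤ 0.021, i.e. 2nε² ≥ ln(2/0.021) = 4.556380.
So n ≥ 4.556380 / (2·0.11²) = 188.280.
The smallest integer n is 189.

189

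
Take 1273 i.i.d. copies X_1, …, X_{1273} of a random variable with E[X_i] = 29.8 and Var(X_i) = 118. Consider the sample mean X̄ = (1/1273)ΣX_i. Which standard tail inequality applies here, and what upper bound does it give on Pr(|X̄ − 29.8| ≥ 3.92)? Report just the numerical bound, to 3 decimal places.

0.006

With mean and variance of each term known, Chebyshev's inequality bounds the deviation of the sum (or sample mean).
Var(X̄) = Var(X_i)/n = 118/1273 = 0.092694.
Chebyshev: Pr(|X̄ − 29.8| ≥ 3.92) ≤ Var(X̄)/(3.92)² = 118/(1273·3.92²) = 0.0060.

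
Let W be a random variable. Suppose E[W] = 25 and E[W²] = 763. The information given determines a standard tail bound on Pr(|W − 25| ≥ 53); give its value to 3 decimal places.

The first two moments determine the variance, so Chebyshev's inequality is the sharpest standard bound available.
Var(W) = E[W²] − (E[W])² = 763 − 625 = 138.
Chebyshev's inequality: Pr(|W − μ| ≥ t) ≤ Var(W)/t² = 138/2809 = 0.0491.

0.049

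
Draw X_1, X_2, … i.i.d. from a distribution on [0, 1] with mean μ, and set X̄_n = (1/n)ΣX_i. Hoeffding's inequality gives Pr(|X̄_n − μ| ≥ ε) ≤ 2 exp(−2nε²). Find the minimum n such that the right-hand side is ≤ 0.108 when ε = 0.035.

1192

Require 2·exp(−2nε²) ≤ 0.108, i.e. 2nε² ≥ ln(2/0.108) = 2.918771.
So n ≥ 2.918771 / (2·0.035²) = 1191.335.
The smallest integer n is 1192.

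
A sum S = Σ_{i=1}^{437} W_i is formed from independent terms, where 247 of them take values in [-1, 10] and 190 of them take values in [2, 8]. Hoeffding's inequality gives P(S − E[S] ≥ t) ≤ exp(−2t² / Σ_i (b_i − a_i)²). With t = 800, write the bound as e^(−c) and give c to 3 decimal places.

Σ(b_i − a_i)² = 247·11² + 190·6² = 36727.
c = 2t² / 36727 = 2·800² / 36727 = 34.8517.

34.852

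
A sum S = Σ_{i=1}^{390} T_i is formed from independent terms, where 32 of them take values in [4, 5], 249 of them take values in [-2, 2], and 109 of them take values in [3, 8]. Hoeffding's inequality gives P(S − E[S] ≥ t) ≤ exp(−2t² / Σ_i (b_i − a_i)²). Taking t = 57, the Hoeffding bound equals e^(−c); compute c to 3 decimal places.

Σ(b_i − a_i)² = 32·1² + 249·4² + 109·5² = 6741.
c = 2t² / 6741 = 2·57² / 6741 = 0.9640.

0.964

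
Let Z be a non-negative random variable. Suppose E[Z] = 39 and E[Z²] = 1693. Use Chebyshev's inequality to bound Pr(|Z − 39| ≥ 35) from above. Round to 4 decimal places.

Var(Z) = E[Z²] − (E[Z])² = 1693 − 1521 = 172.
Chebyshev's inequality: Pr(|Z − μ| ≥ t) ≤ Var(Z)/t² = 172/1225 = 0.1404.

0.1404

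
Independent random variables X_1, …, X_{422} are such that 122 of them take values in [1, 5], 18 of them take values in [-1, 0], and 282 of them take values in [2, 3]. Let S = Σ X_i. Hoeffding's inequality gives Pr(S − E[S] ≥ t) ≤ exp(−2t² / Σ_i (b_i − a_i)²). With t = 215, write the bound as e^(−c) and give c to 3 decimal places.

41.052

Σ(b_i − a_i)² = 122·4² + 18·1² + 282·1² = 2252.
c = 2t² / 2252 = 2·215² / 2252 = 41.0524.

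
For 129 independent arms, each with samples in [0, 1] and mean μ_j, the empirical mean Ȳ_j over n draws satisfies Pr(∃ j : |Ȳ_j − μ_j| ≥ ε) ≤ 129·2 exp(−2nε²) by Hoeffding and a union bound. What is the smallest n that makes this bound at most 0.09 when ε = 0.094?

451

Need 2·129·exp(−2nε²) ≤ 0.09, i.e. exp(−2nε²) ≤ 0.09/258.
So 2nε² ≥ ln(258/0.09) = 7.960905.
Hence n ≥ 7.960905/(2·0.094²) = 450.481.
The smallest integer n is 451.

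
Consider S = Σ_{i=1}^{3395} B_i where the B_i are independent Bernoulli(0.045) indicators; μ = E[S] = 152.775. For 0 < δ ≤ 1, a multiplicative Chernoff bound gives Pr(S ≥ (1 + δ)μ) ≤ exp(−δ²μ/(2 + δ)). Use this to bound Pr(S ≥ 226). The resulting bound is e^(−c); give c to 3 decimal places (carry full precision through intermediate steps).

14.156

Write 226 = (1 + δ)μ, so δ = 226/152.775 − 1 = 0.4792996…
Then the exponent is δ²μ/(2 + δ) = (226 − μ)² / (μ·(2 + δ)) = 14.155899.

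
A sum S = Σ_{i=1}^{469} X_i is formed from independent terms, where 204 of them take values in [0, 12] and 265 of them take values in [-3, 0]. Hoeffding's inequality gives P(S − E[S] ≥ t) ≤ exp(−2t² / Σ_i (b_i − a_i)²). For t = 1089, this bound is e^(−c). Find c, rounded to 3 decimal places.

Σ(b_i − a_i)² = 204·12² + 265·3² = 31761.
c = 2t² / 31761 = 2·1089² / 31761 = 74.6778.

74.678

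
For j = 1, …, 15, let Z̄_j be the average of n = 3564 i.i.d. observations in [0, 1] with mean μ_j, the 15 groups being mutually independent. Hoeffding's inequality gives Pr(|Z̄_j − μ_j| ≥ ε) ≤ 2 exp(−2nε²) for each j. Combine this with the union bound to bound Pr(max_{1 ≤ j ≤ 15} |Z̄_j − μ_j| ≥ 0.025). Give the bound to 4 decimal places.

Per-experiment Hoeffding bound: 2·exp(−2·3564·0.025²) = 2·exp(−4.45500) = 0.023241.
Union bound over 15 events: 15·0.023241 = 0.34861.

0.3486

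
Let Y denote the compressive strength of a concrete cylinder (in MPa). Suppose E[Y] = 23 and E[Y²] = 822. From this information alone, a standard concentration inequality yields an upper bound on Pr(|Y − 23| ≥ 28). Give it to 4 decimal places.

0.3737

The first two moments determine the variance, so Chebyshev's inequality is the sharpest standard bound available.
Var(Y) = E[Y²] − (E[Y])² = 822 − 529 = 293.
Chebyshev's inequality: Pr(|Y − μ| ≥ t) ≤ Var(Y)/t² = 293/784 = 0.3737.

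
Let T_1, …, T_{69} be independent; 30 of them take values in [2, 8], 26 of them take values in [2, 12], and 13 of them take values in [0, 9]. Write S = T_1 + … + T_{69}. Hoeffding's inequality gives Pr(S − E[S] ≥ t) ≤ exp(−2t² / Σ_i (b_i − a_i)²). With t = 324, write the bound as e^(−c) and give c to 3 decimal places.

Σ(b_i − a_i)² = 30·6² + 26·10² + 13·9² = 4733.
c = 2t² / 4733 = 2·324² / 4733 = 44.3592.

44.359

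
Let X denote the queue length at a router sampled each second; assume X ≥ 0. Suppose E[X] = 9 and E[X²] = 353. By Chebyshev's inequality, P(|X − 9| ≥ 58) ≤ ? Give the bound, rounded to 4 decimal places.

0.0809

Var(X) = E[X²] − (E[X])² = 353 − 81 = 272.
Chebyshev's inequality: P(|X − μ| ≥ t) ≤ Var(X)/t² = 272/3364 = 0.0809.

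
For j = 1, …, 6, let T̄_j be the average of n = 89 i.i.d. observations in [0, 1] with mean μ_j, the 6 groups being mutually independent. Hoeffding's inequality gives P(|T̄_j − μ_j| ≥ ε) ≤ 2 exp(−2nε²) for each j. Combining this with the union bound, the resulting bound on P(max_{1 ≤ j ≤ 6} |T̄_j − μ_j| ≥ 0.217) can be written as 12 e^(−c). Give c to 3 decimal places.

Union bound over the 6 events: P(max_{1 ≤ j ≤ 6} |T̄_j − μ_j| ≥ 0.217) ≤ 6·2·exp(−2nε²) = 12 exp(−2·89·0.217²).
So c = 2·89·0.217² = 8.3818.

8.382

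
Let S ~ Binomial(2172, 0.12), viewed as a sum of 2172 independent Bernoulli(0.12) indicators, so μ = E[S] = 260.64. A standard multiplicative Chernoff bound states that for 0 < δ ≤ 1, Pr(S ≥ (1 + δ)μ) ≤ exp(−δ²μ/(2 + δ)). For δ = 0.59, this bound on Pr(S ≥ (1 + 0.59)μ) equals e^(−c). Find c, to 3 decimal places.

35.030

c = δ²μ/(2 + δ) = 0.59²·260.64/(2 + 0.59) = 35.0304.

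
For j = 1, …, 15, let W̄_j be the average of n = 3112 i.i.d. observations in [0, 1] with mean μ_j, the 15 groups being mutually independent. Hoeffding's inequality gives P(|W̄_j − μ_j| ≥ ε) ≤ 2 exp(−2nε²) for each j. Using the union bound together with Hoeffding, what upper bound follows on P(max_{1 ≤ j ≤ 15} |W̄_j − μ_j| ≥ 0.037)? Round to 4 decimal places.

Per-experiment Hoeffding bound: 2·exp(−2·3112·0.037²) = 2·exp(−8.52066) = 0.00039862.
Union bound over 15 events: 15·0.00039862 = 0.00598.

0.0060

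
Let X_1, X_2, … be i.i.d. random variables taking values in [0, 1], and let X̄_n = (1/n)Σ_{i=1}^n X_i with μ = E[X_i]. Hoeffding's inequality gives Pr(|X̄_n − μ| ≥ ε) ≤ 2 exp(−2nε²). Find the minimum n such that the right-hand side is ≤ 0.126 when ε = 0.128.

Require 2·exp(−2nε²) ≤ 0.126, i.e. 2nε² ≥ ln(2/0.126) = 2.764621.
So n ≥ 2.764621 / (2·0.128²) = 84.370.
The smallest integer n is 85.

85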